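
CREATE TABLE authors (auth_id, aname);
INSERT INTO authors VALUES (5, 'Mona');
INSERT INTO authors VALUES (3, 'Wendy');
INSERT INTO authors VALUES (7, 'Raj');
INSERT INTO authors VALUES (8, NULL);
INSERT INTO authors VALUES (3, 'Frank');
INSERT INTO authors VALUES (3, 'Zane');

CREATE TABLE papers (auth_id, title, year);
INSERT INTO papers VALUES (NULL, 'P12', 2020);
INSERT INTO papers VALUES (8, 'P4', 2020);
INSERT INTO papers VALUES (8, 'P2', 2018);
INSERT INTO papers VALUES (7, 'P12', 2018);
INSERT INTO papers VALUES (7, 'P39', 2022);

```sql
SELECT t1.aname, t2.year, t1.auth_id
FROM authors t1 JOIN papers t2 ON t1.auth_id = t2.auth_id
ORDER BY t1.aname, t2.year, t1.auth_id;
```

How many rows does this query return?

4

INNER JOIN keeps only pairs where the ON condition holds.
Matching on t1.auth_id = t2.auth_id. A NULL in a compared column never satisfies the condition.
Matched pairs: 4.
Total: 4 rows.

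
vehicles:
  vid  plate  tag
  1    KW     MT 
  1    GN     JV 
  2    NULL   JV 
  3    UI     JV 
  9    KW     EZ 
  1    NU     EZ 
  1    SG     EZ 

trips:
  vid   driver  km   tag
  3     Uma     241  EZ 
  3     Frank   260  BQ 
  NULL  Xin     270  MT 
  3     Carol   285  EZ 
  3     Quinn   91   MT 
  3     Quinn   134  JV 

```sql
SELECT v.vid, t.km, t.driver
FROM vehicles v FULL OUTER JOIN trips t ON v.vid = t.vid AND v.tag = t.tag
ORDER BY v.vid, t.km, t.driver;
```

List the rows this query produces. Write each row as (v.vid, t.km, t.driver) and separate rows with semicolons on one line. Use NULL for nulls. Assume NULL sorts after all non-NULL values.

FULL OUTER JOIN keeps every row from both sides; unmatched rows get NULL for the other side's columns.
Matching on v.vid = t.vid AND v.tag = t.tag. A NULL in a compared column never satisfies the condition.
Matched pairs: 1; unmatched v rows kept: 6; unmatched t rows kept: 5.

(1, NULL, NULL); (1, NULL, NULL); (1, NULL, NULL); (1, NULL, NULL); (2, NULL, NULL); (3, 134, Quinn); (9, NULL, NULL); (NULL, 91, Quinn); (NULL, 241, Uma); (NULL, 260, Frank); (NULL, 270, Xin); (NULL, 285, Carol)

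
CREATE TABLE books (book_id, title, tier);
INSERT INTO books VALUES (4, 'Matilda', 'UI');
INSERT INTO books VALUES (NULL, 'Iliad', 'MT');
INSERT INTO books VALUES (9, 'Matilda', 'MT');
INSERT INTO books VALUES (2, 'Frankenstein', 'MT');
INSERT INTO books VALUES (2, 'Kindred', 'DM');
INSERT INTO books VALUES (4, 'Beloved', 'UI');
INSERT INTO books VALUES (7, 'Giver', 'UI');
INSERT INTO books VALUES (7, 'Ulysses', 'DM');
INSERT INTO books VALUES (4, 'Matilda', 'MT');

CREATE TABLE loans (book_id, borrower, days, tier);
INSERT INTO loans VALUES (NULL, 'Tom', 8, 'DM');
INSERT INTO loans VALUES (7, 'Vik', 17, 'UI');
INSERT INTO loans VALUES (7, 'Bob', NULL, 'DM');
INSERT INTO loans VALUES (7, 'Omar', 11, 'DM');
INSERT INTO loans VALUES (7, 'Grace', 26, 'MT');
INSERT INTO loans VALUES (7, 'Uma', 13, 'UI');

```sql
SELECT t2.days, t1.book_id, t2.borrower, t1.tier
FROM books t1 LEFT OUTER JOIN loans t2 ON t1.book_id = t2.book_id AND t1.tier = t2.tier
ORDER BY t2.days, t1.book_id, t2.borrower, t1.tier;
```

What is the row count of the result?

11

LEFT JOIN keeps every row from `books`; unmatched rows get NULL for `loans`'s columns.
Matching on t1.book_id = t2.book_id AND t1.tier = t2.tier. A NULL in a compared column never satisfies the condition.
Matched pairs: 4; unmatched t1 rows kept: 7.
Total: 4 matched + 7 padded = 11 rows.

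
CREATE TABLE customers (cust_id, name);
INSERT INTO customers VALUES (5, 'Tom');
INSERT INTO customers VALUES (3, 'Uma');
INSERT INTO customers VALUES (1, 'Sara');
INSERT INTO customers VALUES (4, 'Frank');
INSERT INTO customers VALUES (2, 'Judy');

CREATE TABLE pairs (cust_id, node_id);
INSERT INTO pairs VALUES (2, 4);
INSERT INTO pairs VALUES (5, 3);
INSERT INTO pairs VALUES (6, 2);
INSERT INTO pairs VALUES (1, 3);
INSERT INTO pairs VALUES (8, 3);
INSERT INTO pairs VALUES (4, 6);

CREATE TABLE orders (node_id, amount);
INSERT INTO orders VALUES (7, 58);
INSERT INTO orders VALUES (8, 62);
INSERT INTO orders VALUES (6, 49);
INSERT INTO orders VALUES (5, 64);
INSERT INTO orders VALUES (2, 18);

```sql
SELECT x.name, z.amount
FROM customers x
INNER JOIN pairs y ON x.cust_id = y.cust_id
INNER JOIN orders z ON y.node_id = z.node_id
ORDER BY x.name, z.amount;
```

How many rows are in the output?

Evaluate left to right. First `customers x INNER JOIN pairs y` on cust_id: 4 row(s).
Then INNER JOIN `orders z` on node_id: keep only rows whose y.node_id appears in z.
Result: 1 row(s).

1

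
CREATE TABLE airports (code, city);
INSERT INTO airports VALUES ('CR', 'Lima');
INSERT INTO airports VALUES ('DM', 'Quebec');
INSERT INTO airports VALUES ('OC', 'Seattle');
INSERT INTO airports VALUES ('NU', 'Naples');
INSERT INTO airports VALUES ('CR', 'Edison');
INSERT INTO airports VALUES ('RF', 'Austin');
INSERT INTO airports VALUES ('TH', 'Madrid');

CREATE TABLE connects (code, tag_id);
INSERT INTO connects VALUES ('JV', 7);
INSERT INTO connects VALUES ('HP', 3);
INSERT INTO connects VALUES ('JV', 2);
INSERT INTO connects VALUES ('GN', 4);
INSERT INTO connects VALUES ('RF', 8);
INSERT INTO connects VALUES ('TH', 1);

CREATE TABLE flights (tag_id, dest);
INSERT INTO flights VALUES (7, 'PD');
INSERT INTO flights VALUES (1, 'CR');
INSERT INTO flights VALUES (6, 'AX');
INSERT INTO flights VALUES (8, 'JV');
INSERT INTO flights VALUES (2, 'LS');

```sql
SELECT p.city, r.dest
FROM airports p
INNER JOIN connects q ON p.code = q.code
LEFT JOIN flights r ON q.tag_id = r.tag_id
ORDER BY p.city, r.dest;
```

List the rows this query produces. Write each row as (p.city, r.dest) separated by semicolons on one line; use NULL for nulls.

(Austin, JV); (Madrid, CR)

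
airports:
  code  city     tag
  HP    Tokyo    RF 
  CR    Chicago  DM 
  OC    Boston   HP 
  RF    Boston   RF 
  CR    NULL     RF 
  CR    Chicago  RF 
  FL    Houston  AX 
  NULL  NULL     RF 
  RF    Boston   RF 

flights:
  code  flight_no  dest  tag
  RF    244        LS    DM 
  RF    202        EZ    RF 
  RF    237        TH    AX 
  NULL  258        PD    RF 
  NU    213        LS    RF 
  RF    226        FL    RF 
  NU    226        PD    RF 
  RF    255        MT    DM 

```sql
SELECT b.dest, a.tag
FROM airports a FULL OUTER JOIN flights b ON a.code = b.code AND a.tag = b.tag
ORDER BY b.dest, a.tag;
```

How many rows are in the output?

FULL OUTER JOIN keeps every row from both sides; unmatched rows get NULL for the other side's columns.
Matching on a.code = b.code AND a.tag = b.tag. A NULL in a compared column never satisfies the condition.
- a[0] code=HP, tag=RF → no match; kept with NULLs on the b side.
- a[1] code=CR, tag=DM → no match; kept with NULLs on the b side.
- a[2] code=OC, tag=HP → no match; kept with NULLs on the b side.
- a[3] code=RF, tag=RF → 2 match(es) in b → 2 row(s).
- a[4] code=CR, tag=RF → no match; kept with NULLs on the b side.
- a[5] code=CR, tag=RF → no match; kept with NULLs on the b side.
- a[6] code=FL, tag=AX → no match; kept with NULLs on the b side.
- a[7] code=NULL, tag=RF → no match; kept with NULLs on the b side.
- a[8] code=RF, tag=RF → 2 match(es) in b → 2 row(s).
- 6 b row(s) had no a match → kept, a columns NULL.
Total: 4 matched + 13 padded = 17 rows.

17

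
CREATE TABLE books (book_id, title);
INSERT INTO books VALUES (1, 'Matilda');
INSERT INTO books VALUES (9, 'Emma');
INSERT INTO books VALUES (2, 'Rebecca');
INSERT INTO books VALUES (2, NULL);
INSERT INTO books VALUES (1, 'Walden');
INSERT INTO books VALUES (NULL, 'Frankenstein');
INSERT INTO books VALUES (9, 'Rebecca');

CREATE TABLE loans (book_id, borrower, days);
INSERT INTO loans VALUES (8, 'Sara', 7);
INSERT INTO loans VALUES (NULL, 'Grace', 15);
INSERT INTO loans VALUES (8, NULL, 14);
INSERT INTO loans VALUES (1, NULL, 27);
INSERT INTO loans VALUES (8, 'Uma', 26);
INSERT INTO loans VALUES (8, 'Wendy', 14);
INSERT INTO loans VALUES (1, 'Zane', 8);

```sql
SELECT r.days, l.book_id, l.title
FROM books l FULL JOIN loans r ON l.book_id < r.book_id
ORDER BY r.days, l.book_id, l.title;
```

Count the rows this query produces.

FULL OUTER JOIN keeps every row from both sides; unmatched rows get NULL for the other side's columns.
Matching on l.book_id < r.book_id. A NULL in a compared column never satisfies the condition.
Matched pairs: 16; unmatched l rows kept: 3; unmatched r rows kept: 3.
Total: 16 matched + 6 padded = 22 rows.

22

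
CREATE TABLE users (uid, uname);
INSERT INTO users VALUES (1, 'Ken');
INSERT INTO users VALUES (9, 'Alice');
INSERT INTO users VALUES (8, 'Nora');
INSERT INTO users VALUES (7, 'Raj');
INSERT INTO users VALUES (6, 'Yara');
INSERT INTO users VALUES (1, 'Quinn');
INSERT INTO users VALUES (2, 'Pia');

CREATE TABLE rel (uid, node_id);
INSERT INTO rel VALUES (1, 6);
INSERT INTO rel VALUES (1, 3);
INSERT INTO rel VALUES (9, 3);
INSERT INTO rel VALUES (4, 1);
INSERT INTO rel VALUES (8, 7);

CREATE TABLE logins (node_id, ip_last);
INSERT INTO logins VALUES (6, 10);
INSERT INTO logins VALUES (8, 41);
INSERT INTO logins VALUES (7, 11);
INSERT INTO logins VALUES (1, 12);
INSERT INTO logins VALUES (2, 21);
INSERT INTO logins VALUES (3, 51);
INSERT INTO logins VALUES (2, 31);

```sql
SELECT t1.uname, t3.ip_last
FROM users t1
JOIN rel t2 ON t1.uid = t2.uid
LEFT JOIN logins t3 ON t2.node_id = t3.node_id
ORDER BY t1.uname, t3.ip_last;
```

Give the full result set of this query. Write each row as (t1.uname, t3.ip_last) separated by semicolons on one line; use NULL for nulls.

(Alice, 51); (Ken, 10); (Ken, 51); (Nora, 11); (Quinn, 10); (Quinn, 51)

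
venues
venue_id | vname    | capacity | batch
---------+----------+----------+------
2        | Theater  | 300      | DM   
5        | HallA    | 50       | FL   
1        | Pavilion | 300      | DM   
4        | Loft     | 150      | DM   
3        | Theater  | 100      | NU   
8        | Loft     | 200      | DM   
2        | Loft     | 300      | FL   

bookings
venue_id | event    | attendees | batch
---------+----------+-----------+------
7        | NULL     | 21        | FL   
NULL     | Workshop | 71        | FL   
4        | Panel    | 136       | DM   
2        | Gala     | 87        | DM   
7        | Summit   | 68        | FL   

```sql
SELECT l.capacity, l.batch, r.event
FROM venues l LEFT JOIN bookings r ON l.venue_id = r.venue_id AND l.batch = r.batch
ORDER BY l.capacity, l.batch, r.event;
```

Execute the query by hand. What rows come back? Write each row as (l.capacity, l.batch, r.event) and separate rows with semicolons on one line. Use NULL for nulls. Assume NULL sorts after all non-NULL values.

(50, FL, NULL); (100, NU, NULL); (150, DM, Panel); (200, DM, NULL); (300, DM, Gala); (300, DM, NULL); (300, FL, NULL)

LEFT JOIN keeps every row from `venues`; unmatched rows get NULL for `bookings`'s columns.
Matching on l.venue_id = r.venue_id AND l.batch = r.batch. A NULL in a compared column never satisfies the condition.
Matched pairs: 2; unmatched l rows kept: 5.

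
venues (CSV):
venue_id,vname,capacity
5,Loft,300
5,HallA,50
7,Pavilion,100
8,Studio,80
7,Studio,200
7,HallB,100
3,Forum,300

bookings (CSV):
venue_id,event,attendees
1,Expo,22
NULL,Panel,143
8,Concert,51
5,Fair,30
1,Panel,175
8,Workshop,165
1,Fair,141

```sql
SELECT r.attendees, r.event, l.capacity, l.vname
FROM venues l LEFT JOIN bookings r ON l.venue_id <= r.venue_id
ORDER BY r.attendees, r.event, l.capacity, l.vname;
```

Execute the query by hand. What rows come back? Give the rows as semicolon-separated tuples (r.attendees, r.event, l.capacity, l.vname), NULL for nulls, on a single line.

(30, Fair, 50, HallA); (30, Fair, 300, Forum); (30, Fair, 300, Loft); (51, Concert, 50, HallA); (51, Concert, 80, Studio); (51, Concert, 100, HallB); (51, Concert, 100, Pavilion); (51, Concert, 200, Studio); (51, Concert, 300, Forum); (51, Concert, 300, Loft); (165, Workshop, 50, HallA); (165, Workshop, 80, Studio); (165, Workshop, 100, HallB); (165, Workshop, 100, Pavilion); (165, Workshop, 200, Studio); (165, Workshop, 300, Forum); (165, Workshop, 300, Loft)

LEFT JOIN keeps every row from `venues`; unmatched rows get NULL for `bookings`'s columns.
Matching on l.venue_id <= r.venue_id. A NULL in a compared column never satisfies the condition.
Matched pairs: 17; unmatched l rows kept: 0.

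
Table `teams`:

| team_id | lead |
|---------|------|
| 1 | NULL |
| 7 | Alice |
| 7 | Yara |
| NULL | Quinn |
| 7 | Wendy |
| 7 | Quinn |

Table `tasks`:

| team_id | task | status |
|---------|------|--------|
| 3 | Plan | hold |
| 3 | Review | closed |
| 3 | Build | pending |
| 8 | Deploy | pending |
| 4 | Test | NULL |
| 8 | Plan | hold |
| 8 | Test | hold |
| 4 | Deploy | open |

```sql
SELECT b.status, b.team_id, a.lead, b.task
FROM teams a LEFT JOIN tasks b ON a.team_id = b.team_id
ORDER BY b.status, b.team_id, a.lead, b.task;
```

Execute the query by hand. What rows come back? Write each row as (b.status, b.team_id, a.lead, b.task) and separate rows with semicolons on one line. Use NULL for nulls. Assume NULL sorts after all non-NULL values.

(NULL, NULL, Alice, NULL); (NULL, NULL, Quinn, NULL); (NULL, NULL, Quinn, NULL); (NULL, NULL, Wendy, NULL); (NULL, NULL, Yara, NULL); (NULL, NULL, NULL, NULL)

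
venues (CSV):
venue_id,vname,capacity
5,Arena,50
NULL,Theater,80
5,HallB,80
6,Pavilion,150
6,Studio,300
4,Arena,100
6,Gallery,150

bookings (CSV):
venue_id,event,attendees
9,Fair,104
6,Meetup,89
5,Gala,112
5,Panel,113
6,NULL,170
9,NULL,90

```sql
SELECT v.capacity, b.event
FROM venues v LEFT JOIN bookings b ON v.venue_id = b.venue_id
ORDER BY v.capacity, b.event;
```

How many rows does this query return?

LEFT JOIN keeps every row from `venues`; unmatched rows get NULL for `bookings`'s columns.
Matching on v.venue_id = b.venue_id. A NULL in a compared column never satisfies the condition.
- v (venue_id=5) pairs with 2 row(s) of b.
- v (venue_id=NULL) has no partner → padded with NULL.
- v (venue_id=5) pairs with 2 row(s) of b.
- v (venue_id=6) pairs with 2 row(s) of b.
- v (venue_id=6) pairs with 2 row(s) of b.
- v (venue_id=4) has no partner → padded with NULL.
- v (venue_id=6) pairs with 2 row(s) of b.
Total: 10 matched + 2 padded = 12 rows.

12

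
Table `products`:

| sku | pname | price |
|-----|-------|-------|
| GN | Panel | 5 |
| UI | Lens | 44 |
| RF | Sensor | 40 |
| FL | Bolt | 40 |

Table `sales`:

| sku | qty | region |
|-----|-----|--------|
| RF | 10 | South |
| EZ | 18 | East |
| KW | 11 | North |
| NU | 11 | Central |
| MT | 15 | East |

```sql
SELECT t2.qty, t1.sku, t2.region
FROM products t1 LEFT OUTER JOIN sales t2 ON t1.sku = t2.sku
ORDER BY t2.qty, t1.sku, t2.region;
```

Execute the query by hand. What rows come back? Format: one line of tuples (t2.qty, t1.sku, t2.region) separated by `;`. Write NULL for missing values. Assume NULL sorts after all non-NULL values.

LEFT JOIN keeps every row from `products`; unmatched rows get NULL for `sales`'s columns.
Matching on t1.sku = t2.sku.
Matched pairs: 1; unmatched t1 rows kept: 3.

(10, RF, South); (NULL, FL, NULL); (NULL, GN, NULL); (NULL, UI, NULL)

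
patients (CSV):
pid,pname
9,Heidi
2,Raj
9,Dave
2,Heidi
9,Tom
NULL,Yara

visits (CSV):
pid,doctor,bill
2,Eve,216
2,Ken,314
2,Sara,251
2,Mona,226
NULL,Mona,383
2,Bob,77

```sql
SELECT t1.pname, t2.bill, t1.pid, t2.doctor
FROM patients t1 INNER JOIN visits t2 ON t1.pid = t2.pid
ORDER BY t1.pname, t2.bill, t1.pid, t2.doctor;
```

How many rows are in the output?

INNER JOIN keeps only pairs where the ON condition holds.
Matching on t1.pid = t2.pid. A NULL in a compared column never satisfies the condition.
- t1 row (pid=9): no match → dropped.
- t1 row (pid=2): matches 5 t2 row(s) → 5 output row(s).
- t1 row (pid=9): no match → dropped.
- t1 row (pid=2): matches 5 t2 row(s) → 5 output row(s).
- t1 row (pid=9): no match → dropped.
- t1 row (pid=NULL): no match → dropped.
Total: 10 rows.

10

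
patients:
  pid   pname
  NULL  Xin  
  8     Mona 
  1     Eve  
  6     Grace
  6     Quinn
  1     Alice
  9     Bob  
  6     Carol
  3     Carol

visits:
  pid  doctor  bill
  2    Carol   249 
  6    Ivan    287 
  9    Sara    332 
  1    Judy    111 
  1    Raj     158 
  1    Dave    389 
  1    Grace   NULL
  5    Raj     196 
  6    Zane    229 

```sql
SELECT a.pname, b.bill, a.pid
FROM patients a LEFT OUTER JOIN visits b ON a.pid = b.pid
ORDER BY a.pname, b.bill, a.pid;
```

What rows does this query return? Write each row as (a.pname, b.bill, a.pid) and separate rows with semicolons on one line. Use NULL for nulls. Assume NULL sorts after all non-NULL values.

(Alice, 111, 1); (Alice, 158, 1); (Alice, 389, 1); (Alice, NULL, 1); (Bob, 332, 9); (Carol, 229, 6); (Carol, 287, 6); (Carol, NULL, 3); (Eve, 111, 1); (Eve, 158, 1); (Eve, 389, 1); (Eve, NULL, 1); (Grace, 229, 6); (Grace, 287, 6); (Mona, NULL, 8); (Quinn, 229, 6); (Quinn, 287, 6); (Xin, NULL, NULL)

LEFT JOIN keeps every row from `patients`; unmatched rows get NULL for `visits`'s columns.
Matching on a.pid = b.pid. A NULL in a compared column never satisfies the condition.
Matched pairs: 15; unmatched a rows kept: 3.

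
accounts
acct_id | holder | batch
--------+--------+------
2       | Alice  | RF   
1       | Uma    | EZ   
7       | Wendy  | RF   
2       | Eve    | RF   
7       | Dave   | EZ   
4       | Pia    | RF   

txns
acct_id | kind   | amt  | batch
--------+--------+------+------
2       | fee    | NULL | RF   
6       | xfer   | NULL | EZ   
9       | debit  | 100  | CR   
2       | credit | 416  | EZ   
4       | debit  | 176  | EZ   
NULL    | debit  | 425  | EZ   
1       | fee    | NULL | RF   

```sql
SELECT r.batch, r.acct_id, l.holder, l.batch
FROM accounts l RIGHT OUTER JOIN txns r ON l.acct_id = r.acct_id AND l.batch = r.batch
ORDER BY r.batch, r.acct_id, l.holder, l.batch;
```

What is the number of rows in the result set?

8

RIGHT JOIN keeps every row from `txns`; unmatched rows get NULL for `accounts`'s columns.
Matching on l.acct_id = r.acct_id AND l.batch = r.batch. A NULL in a compared column never satisfies the condition.
- l[0] acct_id=2, batch=RF → 1 match(es) in r → 1 row(s).
- l[1] acct_id=1, batch=EZ → no match.
- l[2] acct_id=7, batch=RF → no match.
- l[3] acct_id=2, batch=RF → 1 match(es) in r → 1 row(s).
- l[4] acct_id=7, batch=EZ → no match.
- l[5] acct_id=4, batch=RF → no match.
- 6 row(s) from r found no l partner → padded with NULL.
Total: 2 matched + 6 padded = 8 rows.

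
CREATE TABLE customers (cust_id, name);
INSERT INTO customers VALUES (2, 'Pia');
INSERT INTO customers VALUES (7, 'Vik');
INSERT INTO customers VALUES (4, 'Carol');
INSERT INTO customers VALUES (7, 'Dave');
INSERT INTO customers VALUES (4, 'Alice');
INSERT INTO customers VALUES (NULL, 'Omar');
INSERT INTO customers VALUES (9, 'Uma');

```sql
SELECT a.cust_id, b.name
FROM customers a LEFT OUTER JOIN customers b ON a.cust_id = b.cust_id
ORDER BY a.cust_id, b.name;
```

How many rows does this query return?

11

LEFT JOIN keeps every row from `customers a`; unmatched rows get NULL for `customers b`'s columns.
Matching on a.cust_id = b.cust_id. A NULL in a compared column never satisfies the condition.
- cust_id=2: 1 matching b row(s), so 1 row(s) emitted.
- cust_id=7: 2 matching b row(s), so 2 row(s) emitted.
- cust_id=4: 2 matching b row(s), so 2 row(s) emitted.
- cust_id=7: 2 matching b row(s), so 2 row(s) emitted.
- cust_id=4: 2 matching b row(s), so 2 row(s) emitted.
- cust_id=NULL: no b row matches, row kept with b columns NULL.
- cust_id=9: 1 matching b row(s), so 1 row(s) emitted.
Total: 10 matched + 1 padded = 11 rows.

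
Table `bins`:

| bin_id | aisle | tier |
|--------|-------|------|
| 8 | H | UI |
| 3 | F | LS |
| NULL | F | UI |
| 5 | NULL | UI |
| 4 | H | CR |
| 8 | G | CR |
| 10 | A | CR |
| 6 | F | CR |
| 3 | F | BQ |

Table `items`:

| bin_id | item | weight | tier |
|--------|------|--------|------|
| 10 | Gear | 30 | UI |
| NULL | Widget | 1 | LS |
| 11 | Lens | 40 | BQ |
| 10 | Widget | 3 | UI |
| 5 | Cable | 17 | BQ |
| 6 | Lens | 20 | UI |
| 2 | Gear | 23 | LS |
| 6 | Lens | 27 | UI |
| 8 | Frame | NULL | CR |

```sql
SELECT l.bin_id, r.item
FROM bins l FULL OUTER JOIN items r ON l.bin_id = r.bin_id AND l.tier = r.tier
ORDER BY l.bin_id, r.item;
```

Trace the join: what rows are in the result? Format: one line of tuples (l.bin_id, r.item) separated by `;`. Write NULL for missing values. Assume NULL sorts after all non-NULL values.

(3, NULL); (3, NULL); (4, NULL); (5, NULL); (6, NULL); (8, Frame); (8, NULL); (10, NULL); (NULL, Cable); (NULL, Gear); (NULL, Gear); (NULL, Lens); (NULL, Lens); (NULL, Lens); (NULL, Widget); (NULL, Widget); (NULL, NULL)

FULL OUTER JOIN keeps every row from both sides; unmatched rows get NULL for the other side's columns.
Matching on l.bin_id = r.bin_id AND l.tier = r.tier. A NULL in a compared column never satisfies the condition.
Matched pairs: 1; unmatched l rows kept: 8; unmatched r rows kept: 8.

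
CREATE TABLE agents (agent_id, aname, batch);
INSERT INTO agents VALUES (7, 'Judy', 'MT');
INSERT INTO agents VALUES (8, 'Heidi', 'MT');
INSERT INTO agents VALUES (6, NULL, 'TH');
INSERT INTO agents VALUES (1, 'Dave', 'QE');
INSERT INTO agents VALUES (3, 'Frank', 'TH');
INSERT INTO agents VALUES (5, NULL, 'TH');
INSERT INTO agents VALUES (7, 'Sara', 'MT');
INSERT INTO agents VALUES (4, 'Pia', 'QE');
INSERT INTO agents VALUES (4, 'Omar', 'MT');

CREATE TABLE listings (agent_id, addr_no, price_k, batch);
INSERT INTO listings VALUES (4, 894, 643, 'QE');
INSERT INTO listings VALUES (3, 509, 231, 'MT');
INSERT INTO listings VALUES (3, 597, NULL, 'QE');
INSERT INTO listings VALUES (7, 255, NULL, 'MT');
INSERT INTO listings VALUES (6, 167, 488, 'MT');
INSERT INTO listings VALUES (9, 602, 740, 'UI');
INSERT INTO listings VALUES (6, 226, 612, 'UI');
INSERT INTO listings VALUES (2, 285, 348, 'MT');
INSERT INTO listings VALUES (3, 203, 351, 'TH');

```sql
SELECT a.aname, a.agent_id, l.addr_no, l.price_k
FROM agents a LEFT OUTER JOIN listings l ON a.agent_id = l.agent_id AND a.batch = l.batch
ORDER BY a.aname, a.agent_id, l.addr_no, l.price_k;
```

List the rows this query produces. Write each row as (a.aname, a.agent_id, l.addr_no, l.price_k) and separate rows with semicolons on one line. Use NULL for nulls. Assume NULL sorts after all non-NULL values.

(Dave, 1, NULL, NULL); (Frank, 3, 203, 351); (Heidi, 8, NULL, NULL); (Judy, 7, 255, NULL); (Omar, 4, NULL, NULL); (Pia, 4, 894, 643); (Sara, 7, 255, NULL); (NULL, 5, NULL, NULL); (NULL, 6, NULL, NULL)

LEFT JOIN keeps every row from `agents`; unmatched rows get NULL for `listings`'s columns.
Matching on a.agent_id = l.agent_id AND a.batch = l.batch.
Matched pairs: 4; unmatched a rows kept: 5.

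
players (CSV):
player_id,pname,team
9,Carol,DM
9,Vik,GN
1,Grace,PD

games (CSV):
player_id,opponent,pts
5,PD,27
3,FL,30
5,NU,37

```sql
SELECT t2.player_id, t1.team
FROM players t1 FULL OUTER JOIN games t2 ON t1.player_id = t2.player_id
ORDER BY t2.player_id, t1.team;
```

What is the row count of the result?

FULL OUTER JOIN keeps every row from both sides; unmatched rows get NULL for the other side's columns.
Matching on t1.player_id = t2.player_id.
- t1[0] player_id=9 → no match; kept with NULLs on the t2 side.
- t1[1] player_id=9 → no match; kept with NULLs on the t2 side.
- t1[2] player_id=1 → no match; kept with NULLs on the t2 side.
- 3 row(s) from t2 found no t1 partner → padded with NULL.
Total: 0 matched + 6 padded = 6 rows.

6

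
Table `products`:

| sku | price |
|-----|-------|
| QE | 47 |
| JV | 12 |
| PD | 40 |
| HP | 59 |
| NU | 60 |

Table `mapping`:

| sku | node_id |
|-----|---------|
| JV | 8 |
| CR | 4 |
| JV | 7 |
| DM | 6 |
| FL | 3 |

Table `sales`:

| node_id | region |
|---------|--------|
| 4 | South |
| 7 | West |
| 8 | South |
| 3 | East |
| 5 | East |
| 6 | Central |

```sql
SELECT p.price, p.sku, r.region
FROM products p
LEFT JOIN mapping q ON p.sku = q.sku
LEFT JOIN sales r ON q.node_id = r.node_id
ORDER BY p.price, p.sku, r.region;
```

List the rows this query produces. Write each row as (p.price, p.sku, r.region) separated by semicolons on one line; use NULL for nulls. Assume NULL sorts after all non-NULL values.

(12, JV, South); (12, JV, West); (40, PD, NULL); (47, QE, NULL); (59, HP, NULL); (60, NU, NULL)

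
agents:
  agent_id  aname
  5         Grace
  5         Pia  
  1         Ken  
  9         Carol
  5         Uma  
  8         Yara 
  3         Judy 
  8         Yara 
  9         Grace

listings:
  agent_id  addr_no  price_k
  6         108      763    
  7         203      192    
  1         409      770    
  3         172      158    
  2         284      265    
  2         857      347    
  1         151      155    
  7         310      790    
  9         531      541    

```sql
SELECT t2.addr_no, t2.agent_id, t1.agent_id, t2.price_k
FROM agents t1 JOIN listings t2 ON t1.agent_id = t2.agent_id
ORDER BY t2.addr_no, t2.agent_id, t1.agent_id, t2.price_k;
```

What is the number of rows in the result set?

5

INNER JOIN keeps only pairs where the ON condition holds.
Matching on t1.agent_id = t2.agent_id.
Matched pairs: 5.
Total: 5 rows.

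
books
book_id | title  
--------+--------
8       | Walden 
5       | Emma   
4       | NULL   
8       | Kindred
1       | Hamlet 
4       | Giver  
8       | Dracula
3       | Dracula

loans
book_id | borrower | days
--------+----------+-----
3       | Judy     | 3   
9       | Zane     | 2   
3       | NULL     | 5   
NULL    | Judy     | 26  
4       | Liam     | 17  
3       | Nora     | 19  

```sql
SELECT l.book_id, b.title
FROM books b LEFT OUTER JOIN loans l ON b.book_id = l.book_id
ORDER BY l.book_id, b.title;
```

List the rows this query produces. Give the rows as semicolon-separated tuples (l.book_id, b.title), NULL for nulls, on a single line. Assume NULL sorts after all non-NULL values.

LEFT JOIN keeps every row from `books`; unmatched rows get NULL for `loans`'s columns.
Matching on b.book_id = l.book_id. A NULL in a compared column never satisfies the condition.
Matched pairs: 5; unmatched b rows kept: 5.

(3, Dracula); (3, Dracula); (3, Dracula); (4, Giver); (4, NULL); (NULL, Dracula); (NULL, Emma); (NULL, Hamlet); (NULL, Kindred); (NULL, Walden)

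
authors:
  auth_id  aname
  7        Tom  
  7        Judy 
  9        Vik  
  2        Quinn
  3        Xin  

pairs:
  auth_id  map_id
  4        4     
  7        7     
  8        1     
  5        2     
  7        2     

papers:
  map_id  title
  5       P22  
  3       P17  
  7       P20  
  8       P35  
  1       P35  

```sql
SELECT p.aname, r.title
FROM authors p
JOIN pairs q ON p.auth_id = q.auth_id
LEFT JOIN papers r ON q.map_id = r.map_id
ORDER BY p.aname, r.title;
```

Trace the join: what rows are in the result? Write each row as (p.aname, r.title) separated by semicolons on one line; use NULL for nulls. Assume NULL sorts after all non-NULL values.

Joins associate left-to-right: authors INNER JOIN pairs on auth_id gives 4 intermediate row(s).
Then LEFT JOIN `papers r` on map_id: each of those 4 rows is kept; rows whose q.map_id has no match in r get NULL for r's columns.

(Judy, P20); (Judy, NULL); (Tom, P20); (Tom, NULL)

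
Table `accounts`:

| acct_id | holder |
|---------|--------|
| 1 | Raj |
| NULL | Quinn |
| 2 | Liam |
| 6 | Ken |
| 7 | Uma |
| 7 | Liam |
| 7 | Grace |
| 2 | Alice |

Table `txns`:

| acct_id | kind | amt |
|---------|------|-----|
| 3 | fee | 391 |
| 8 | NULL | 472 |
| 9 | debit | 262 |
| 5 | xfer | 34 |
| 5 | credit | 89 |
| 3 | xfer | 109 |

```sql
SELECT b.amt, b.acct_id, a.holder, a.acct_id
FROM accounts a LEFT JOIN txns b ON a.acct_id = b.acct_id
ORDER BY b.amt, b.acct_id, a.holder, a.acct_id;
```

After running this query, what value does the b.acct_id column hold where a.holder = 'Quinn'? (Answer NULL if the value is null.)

LEFT JOIN keeps every row from `accounts`; unmatched rows get NULL for `txns`'s columns.
Matching on a.acct_id = b.acct_id. A NULL in a compared column never satisfies the condition.
Matched pairs: 0; unmatched a rows kept: 8.

NULL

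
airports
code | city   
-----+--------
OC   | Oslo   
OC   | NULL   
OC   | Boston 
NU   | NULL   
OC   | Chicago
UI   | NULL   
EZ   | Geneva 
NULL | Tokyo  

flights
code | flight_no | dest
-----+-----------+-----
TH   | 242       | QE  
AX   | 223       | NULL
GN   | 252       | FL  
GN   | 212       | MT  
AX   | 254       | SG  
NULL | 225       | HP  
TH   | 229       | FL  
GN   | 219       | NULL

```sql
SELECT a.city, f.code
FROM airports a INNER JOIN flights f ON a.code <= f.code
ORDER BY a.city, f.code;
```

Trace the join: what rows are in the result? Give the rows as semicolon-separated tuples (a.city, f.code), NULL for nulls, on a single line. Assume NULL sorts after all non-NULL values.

(Boston, TH); (Boston, TH); (Chicago, TH); (Chicago, TH); (Geneva, GN); (Geneva, GN); (Geneva, GN); (Geneva, TH); (Geneva, TH); (Oslo, TH); (Oslo, TH); (NULL, TH); (NULL, TH); (NULL, TH); (NULL, TH)

INNER JOIN keeps only pairs where the ON condition holds.
Matching on a.code <= f.code. A NULL in a compared column never satisfies the condition.
- a row (code=OC): matches 2 f row(s) → 2 output row(s).
- a row (code=OC): matches 2 f row(s) → 2 output row(s).
- a row (code=OC): matches 2 f row(s) → 2 output row(s).
- a row (code=NU): matches 2 f row(s) → 2 output row(s).
- a row (code=OC): matches 2 f row(s) → 2 output row(s).
- a row (code=UI): no match → dropped.
- a row (code=EZ): matches 5 f row(s) → 5 output row(s).
- a row (code=NULL): no match → dropped.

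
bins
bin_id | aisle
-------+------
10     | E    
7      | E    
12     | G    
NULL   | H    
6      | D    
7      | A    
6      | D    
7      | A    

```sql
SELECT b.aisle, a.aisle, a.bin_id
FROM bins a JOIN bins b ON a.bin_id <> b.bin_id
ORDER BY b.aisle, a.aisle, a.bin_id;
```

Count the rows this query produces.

INNER JOIN keeps only pairs where the ON condition holds.
Matching on a.bin_id <> b.bin_id. A NULL in a compared column never satisfies the condition.
- a (bin_id=10) pairs with 6 row(s) of b.
- a (bin_id=7) pairs with 4 row(s) of b.
- a (bin_id=12) pairs with 6 row(s) of b.
- a (bin_id=NULL) has no partner → excluded.
- a (bin_id=6) pairs with 5 row(s) of b.
- a (bin_id=7) pairs with 4 row(s) of b.
- a (bin_id=6) pairs with 5 row(s) of b.
- a (bin_id=7) pairs with 4 row(s) of b.
Total: 34 rows.

34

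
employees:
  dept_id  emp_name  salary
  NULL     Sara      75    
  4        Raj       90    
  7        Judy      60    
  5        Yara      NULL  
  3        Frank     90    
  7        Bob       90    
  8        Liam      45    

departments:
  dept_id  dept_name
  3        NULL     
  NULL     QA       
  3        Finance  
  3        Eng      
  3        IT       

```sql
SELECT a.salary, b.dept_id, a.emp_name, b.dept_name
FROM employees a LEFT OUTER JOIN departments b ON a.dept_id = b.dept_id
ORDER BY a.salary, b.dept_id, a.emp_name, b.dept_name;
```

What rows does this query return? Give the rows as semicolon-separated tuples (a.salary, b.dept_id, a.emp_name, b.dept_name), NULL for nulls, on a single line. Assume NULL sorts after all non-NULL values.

LEFT JOIN keeps every row from `employees`; unmatched rows get NULL for `departments`'s columns.
Matching on a.dept_id = b.dept_id. A NULL in a compared column never satisfies the condition.
Matched pairs: 4; unmatched a rows kept: 6.

(45, NULL, Liam, NULL); (60, NULL, Judy, NULL); (75, NULL, Sara, NULL); (90, 3, Frank, Eng); (90, 3, Frank, Finance); (90, 3, Frank, IT); (90, 3, Frank, NULL); (90, NULL, Bob, NULL); (90, NULL, Raj, NULL); (NULL, NULL, Yara, NULL)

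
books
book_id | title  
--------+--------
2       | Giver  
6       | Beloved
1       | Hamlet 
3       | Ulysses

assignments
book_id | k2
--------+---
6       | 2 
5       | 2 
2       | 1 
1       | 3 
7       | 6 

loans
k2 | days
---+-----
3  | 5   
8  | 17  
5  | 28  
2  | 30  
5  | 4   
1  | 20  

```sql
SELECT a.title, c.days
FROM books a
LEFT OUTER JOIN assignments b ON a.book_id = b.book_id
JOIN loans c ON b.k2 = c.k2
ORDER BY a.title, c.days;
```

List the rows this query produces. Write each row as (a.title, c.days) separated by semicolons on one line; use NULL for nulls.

Evaluate left to right. First `books a LEFT JOIN assignments b` on book_id: 4 row(s).
Then INNER JOIN `loans c` on k2: keep only rows whose b.k2 appears in c.

(Beloved, 30); (Giver, 20); (Hamlet, 5)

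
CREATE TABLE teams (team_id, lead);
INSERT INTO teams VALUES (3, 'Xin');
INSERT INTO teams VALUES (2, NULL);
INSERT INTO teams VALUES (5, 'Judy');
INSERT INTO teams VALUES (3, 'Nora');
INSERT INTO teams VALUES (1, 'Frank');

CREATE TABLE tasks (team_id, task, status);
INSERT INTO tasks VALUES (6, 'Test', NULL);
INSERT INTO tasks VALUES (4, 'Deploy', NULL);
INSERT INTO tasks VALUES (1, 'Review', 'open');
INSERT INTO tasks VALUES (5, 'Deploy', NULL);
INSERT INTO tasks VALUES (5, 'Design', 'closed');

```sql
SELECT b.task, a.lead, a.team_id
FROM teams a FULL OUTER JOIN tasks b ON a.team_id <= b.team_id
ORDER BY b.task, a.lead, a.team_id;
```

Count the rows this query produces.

20

FULL OUTER JOIN keeps every row from both sides; unmatched rows get NULL for the other side's columns.
Matching on a.team_id <= b.team_id.
- team_id=3: 4 matching b row(s), so 4 row(s) emitted.
- team_id=2: 4 matching b row(s), so 4 row(s) emitted.
- team_id=5: 3 matching b row(s), so 3 row(s) emitted.
- team_id=3: 4 matching b row(s), so 4 row(s) emitted.
- team_id=1: 5 matching b row(s), so 5 row(s) emitted.
Total: 20 rows.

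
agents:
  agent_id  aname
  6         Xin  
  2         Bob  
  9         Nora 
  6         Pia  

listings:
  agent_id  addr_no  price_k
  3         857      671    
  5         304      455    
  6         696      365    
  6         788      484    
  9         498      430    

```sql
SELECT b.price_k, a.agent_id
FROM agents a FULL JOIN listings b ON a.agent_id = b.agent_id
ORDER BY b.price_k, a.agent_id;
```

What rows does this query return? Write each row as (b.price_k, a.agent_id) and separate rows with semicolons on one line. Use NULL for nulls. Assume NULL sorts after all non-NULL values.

FULL OUTER JOIN keeps every row from both sides; unmatched rows get NULL for the other side's columns.
Matching on a.agent_id = b.agent_id.
Matched pairs: 5; unmatched a rows kept: 1; unmatched b rows kept: 2.

(365, 6); (365, 6); (430, 9); (455, NULL); (484, 6); (484, 6); (671, NULL); (NULL, 2)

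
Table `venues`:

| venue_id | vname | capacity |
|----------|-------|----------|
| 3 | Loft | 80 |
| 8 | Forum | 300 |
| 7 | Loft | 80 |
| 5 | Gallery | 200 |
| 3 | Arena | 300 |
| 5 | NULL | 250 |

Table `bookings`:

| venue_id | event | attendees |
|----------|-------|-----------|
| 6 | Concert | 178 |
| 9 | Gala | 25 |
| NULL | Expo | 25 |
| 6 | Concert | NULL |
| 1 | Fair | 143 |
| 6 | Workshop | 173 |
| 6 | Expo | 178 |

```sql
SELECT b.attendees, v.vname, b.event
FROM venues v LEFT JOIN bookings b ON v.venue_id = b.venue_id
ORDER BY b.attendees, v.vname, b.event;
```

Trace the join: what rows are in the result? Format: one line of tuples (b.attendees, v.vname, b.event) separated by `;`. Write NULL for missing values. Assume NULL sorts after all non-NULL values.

LEFT JOIN keeps every row from `venues`; unmatched rows get NULL for `bookings`'s columns.
Matching on v.venue_id = b.venue_id. A NULL in a compared column never satisfies the condition.
- v (venue_id=3) has no partner → padded with NULL.
- v (venue_id=8) has no partner → padded with NULL.
- v (venue_id=7) has no partner → padded with NULL.
- v (venue_id=5) has no partner → padded with NULL.
- v (venue_id=3) has no partner → padded with NULL.
- v (venue_id=5) has no partner → padded with NULL.
After projecting and ordering:
b.attendees | v.vname | b.event
NULL | Arena | NULL
NULL | Forum | NULL
NULL | Gallery | NULL
NULL | Loft | NULL
NULL | Loft | NULL
NULL | NULL | NULL

(NULL, Arena, NULL); (NULL, Forum, NULL); (NULL, Gallery, NULL); (NULL, Loft, NULL); (NULL, Loft, NULL); (NULL, NULL, NULL)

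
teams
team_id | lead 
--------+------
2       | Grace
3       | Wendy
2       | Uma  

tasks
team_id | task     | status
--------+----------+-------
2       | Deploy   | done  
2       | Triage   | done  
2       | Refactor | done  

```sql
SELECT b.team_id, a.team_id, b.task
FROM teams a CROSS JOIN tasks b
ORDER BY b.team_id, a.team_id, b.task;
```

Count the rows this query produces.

9

CROSS JOIN pairs every row of `teams` with every row of `tasks`: 3 × 3 = 9 rows.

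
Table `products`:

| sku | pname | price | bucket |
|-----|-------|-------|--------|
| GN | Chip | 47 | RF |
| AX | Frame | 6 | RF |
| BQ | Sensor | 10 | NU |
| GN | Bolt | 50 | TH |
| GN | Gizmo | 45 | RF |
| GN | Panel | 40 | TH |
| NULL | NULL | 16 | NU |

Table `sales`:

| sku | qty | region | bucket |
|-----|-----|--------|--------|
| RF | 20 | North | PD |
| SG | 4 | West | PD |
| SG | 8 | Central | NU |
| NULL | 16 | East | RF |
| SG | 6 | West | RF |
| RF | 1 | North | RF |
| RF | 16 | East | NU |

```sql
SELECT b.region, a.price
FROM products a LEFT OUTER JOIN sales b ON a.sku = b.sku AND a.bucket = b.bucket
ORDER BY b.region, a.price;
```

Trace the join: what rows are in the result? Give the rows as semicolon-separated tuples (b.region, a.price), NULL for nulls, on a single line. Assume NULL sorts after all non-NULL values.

(NULL, 6); (NULL, 10); (NULL, 16); (NULL, 40); (NULL, 45); (NULL, 47); (NULL, 50)

LEFT JOIN keeps every row from `products`; unmatched rows get NULL for `sales`'s columns.
Matching on a.sku = b.sku AND a.bucket = b.bucket. A NULL in a compared column never satisfies the condition.
Matched pairs: 0; unmatched a rows kept: 7.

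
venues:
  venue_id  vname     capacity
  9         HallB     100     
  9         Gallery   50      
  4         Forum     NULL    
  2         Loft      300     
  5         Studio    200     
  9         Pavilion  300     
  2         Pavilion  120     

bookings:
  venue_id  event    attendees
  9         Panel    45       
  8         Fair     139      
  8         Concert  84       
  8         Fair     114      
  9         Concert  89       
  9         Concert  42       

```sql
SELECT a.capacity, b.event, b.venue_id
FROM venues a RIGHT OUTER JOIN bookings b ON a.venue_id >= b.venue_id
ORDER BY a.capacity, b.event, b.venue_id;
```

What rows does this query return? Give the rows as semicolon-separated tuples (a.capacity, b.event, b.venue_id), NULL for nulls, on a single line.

(50, Concert, 8); (50, Concert, 9); (50, Concert, 9); (50, Fair, 8); (50, Fair, 8); (50, Panel, 9); (100, Concert, 8); (100, Concert, 9); (100, Concert, 9); (100, Fair, 8); (100, Fair, 8); (100, Panel, 9); (300, Concert, 8); (300, Concert, 9); (300, Concert, 9); (300, Fair, 8); (300, Fair, 8); (300, Panel, 9)

RIGHT JOIN keeps every row from `bookings`; unmatched rows get NULL for `venues`'s columns.
Matching on a.venue_id >= b.venue_id.
- a[0] venue_id=9 → 6 match(es) in b → 6 row(s).
- a[1] venue_id=9 → 6 match(es) in b → 6 row(s).
- a[2] venue_id=4 → no match.
- a[3] venue_id=2 → no match.
- a[4] venue_id=5 → no match.
- a[5] venue_id=9 → 6 match(es) in b → 6 row(s).
- a[6] venue_id=2 → no match.
- every b row matched at least one a row.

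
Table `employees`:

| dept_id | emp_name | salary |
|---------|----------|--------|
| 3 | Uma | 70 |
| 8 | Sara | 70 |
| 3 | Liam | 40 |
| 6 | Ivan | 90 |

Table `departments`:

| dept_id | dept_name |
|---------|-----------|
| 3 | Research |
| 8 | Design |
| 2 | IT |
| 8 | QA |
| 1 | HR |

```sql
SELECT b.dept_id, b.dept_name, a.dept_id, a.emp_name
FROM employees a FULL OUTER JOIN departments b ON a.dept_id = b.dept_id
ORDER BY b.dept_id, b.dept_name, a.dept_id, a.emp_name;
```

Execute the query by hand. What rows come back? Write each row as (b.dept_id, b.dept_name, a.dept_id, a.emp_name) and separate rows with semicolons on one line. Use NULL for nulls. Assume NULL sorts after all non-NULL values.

(1, HR, NULL, NULL); (2, IT, NULL, NULL); (3, Research, 3, Liam); (3, Research, 3, Uma); (8, Design, 8, Sara); (8, QA, 8, Sara); (NULL, NULL, 6, Ivan)

FULL OUTER JOIN keeps every row from both sides; unmatched rows get NULL for the other side's columns.
Matching on a.dept_id = b.dept_id.
Matched pairs: 4; unmatched a rows kept: 1; unmatched b rows kept: 2.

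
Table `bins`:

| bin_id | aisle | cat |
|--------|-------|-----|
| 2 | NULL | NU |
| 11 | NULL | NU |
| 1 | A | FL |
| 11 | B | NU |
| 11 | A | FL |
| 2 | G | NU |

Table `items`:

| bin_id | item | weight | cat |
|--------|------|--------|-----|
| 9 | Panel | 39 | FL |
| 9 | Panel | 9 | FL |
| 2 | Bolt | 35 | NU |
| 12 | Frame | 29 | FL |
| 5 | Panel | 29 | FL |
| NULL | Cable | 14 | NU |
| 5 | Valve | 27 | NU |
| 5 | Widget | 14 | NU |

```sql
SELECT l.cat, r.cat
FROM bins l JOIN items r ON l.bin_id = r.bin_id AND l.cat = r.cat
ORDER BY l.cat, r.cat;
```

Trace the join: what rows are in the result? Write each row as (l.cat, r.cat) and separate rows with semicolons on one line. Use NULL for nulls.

(NU, NU); (NU, NU)

INNER JOIN keeps only pairs where the ON condition holds.
Matching on l.bin_id = r.bin_id AND l.cat = r.cat. A NULL in a compared column never satisfies the condition.
Matched pairs: 2.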